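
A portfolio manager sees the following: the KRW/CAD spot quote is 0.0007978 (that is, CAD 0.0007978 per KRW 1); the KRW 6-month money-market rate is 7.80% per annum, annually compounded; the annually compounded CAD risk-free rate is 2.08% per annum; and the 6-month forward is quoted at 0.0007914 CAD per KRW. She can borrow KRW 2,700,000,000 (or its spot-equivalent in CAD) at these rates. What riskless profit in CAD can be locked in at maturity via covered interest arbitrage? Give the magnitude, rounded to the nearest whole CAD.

CAD 42,203

T = 6/12 years.
Keep in KRW, deliver into the forward: 2,700,000,000·1.038267788·0.0007914 = CAD 2,218,549.84.
Swap to CAD now, deposit: 2,700,000,000·0.0007978·1.010346475 = CAD 2,176,346.93.
The quoted forward overvalues KRW, so borrow CAD, buy KRW at spot, deposit the KRW at 7.80%, and sell the proceeds forward at 0.0007914.
Arbitrage profit = |2,218,549.84 − 2,176,346.93| = CAD 42,203.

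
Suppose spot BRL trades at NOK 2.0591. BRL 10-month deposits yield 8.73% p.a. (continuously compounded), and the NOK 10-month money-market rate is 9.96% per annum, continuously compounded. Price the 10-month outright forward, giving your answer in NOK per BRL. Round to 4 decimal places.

T = 10/12 years.
NOK growth factor: e^(0.0996×10/12) = 1.0865418.
Growth of 1 BRL over T: e^(0.0873×10/12) = 1.0754616.
CIP: F = S · (grow NOK)/(grow BRL) = 2.0591 × 1.0865418/1.0754616 = 2.080314 NOK per BRL.

2.0803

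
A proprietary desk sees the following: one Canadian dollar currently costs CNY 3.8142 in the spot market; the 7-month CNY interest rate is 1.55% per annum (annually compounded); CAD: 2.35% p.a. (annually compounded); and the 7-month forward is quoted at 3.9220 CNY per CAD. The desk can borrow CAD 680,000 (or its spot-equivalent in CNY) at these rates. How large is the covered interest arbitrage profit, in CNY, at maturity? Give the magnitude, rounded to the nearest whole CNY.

T = 7/12 years.
Route A — deposit CAD, sell forward: 680,000 × 1.013641954 × 3.9220 = CNY 2,703,342.55.
Route B — convert at spot, deposit CNY: 680,000 × 3.8142 × 1.009012681 = CNY 2,617,031.79.
The quoted forward overvalues CAD, so borrow CNY, buy CAD at spot, deposit the CAD at 2.35%, and sell the proceeds forward at 3.9220.
Arbitrage profit = |2,703,342.55 − 2,617,031.79| = CNY 86,311.

CNY 86,311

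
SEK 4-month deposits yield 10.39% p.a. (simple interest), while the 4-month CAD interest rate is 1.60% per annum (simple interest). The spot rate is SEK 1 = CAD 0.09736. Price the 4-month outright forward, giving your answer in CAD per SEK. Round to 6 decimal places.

T = 4/12 years.
CAD accumulates by 1 + 0.0160×4/12 = 1.0053333.
SEK accumulates by 1 + 0.1039×4/12 = 1.0346333.
CIP: F = S · (grow CAD)/(grow SEK) = 0.09736 × 1.0053333/1.0346333 = 0.09460284 CAD per SEK.

0.094603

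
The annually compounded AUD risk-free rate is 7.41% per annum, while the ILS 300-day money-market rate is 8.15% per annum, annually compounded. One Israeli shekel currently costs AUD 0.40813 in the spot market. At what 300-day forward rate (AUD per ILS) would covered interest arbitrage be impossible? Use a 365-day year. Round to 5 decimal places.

T = 300/365 years.
Growth of 1 AUD over T: (1 + 0.0741)^(300/365) = 1.0605135.
Growth of 1 ILS over T: (1 + 0.0815)^(300/365) = 1.0665151.
Forward (AUD per ILS) = 0.40813 × 1.0605135 / 1.0665151 = 0.4058333.

0.40583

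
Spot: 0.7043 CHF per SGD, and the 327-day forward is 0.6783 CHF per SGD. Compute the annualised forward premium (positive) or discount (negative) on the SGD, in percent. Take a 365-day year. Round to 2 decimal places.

T = 327/365 years.
SGD trades forward at -3.69161% vs spot over the period.
Annualise by dividing by T: -0.0369161 / (327/365) = -0.041206 → -4.12%.

-4.12%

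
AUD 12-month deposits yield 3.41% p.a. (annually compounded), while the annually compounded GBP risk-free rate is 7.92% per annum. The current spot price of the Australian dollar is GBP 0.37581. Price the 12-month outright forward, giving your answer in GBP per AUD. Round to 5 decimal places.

T = 1 year.
GBP growth factor: (1 + 0.0792)^1 = 1.079200.
Growth of 1 AUD over T: (1 + 0.0341)^1 = 1.034100.
CIP: F = S · (grow GBP)/(grow AUD) = 0.37581 × 1.079200/1.034100 = 0.3922001 GBP per AUD.

0.39220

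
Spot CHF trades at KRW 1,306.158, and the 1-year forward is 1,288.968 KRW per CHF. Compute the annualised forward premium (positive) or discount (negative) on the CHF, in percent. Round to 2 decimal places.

-1.32%

T = 1 year.
Period premium: (1288.968 − 1306.158)/1306.158 = -0.0131607.
×(1/T) gives -1.32% p.a.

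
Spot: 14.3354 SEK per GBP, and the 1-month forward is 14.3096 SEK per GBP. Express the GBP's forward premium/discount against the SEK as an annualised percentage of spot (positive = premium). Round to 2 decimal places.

-2.16%

T = 1/12 years.
Period premium: (14.3096 − 14.3354)/14.3354 = -0.0017997.
Per annum: -0.0017997 / (1/12) = -0.021596 = -2.16%.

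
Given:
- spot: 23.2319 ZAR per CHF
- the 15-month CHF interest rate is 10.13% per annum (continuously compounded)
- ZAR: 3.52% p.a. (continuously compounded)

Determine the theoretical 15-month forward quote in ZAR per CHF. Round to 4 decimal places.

21.3895

T = 15/12 years.
ZAR growth factor: e^(0.0352×15/12) = 1.04498235.
CHF growth factor: e^(0.1013×15/12) = 1.13499132.
CIP: F = S · (grow ZAR)/(grow CHF) = 23.2319 × 1.04498235/1.13499132 = 21.389525 ZAR per CHF.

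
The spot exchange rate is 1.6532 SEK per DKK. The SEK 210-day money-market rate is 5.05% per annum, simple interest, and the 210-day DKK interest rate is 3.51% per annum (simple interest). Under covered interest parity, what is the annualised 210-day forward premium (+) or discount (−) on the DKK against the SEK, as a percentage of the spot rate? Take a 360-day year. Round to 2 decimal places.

+1.51%

T = 210/360 years.
F = S · g_SEK/g_DKK = 1.6532 × 1.0294583/1.020475 = 1.6677532.
(F − S)/S ÷ T = (1.6677532 − 1.6532)/1.6532/(210/360) = 0.015091 → 1.51%.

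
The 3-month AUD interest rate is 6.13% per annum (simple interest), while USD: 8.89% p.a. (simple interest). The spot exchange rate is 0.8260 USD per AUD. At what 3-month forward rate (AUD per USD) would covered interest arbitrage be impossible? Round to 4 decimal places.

T = 3/12 years.
USD accumulates by 1 + 0.0889×3/12 = 1.022225.
AUD accumulates by 1 + 0.0613×3/12 = 1.015325.
CIP: F = S · (grow USD)/(grow AUD) = 0.826 × 1.022225/1.015325 = 0.8316134 USD per AUD.
Invert for AUD per USD: 1 / 0.8316134 = 1.2025.

1.2025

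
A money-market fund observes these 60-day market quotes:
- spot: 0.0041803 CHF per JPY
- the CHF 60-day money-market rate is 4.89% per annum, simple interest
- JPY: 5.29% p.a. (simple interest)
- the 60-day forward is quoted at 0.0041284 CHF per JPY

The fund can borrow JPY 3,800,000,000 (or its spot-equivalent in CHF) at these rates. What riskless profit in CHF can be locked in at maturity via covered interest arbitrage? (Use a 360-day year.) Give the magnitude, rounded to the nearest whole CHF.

CHF 188,369

T = 60/360 years.
Invest the JPY and cover forward: 3,800,000,000 × 1.0088166667 × 0.0041284 = CHF 15,826,235.16.
Convert at spot and invest in CHF: 3,800,000,000 × 0.0041803 × 1.008150 = CHF 16,014,603.89.
The quoted forward undervalues JPY, so borrow JPY, convert to CHF at spot, deposit the CHF at 4.89%, and buy JPY forward at 0.0041284 to cover the loan.
The gap between the two covered legs is CHF 188,369.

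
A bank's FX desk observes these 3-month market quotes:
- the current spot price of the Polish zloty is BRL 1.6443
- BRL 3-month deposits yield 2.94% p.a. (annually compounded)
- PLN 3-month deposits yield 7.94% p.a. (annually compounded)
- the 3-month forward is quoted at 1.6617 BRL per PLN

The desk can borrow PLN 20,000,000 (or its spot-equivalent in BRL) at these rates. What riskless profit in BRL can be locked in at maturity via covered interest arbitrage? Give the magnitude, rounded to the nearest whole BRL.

BRL 749,823

T = 3/12 years.
Keep in PLN, deliver into the forward: 20,000,000·1.0192849304·1.6617 = BRL 33,874,915.38.
Swap to BRL now, deposit: 20,000,000·1.6443·1.0072703285 = BRL 33,125,092.02.
The quoted forward overvalues PLN, so borrow BRL, buy PLN at spot, deposit the PLN at 7.94%, and sell the proceeds forward at 1.6617.
Arbitrage profit = |33,874,915.38 − 33,125,092.02| = BRL 749,823.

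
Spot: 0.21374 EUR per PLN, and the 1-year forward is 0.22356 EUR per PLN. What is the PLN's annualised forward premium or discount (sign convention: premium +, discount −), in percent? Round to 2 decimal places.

+4.59%

T = 1 year.
PLN trades forward at +4.59437% vs spot over the period.
Per annum: 0.0459437 / 1 = 0.045944 = 4.59%.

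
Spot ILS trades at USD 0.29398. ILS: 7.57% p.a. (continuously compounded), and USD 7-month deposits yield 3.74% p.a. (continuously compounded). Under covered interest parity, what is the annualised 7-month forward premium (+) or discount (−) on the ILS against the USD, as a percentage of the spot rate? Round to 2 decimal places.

T = 7/12 years.
CIP forward (USD per ILS) = 0.29398 × 1.0220564/1.0451478 = 0.28748483.
(F − S)/S ÷ T = (0.28748483 − 0.29398)/0.29398/(7/12) = -0.037875 → -3.79%.

-3.79%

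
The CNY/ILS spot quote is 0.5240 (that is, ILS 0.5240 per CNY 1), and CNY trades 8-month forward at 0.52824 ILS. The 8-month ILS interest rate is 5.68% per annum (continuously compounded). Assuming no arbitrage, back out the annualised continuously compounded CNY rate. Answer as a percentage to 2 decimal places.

T = 8/12 years.
By CIP, F/S equals the ILS-to-CNY growth ratio: 0.52824/0.524 = 1.0080916.
The ILS side grows by e^(0.0568×8/12) = 1.0385927.
That pins the CNY growth at 1.0302563.
r = ln(1.0302563)/(8/12) = 0.044711 → 4.47%.

4.47%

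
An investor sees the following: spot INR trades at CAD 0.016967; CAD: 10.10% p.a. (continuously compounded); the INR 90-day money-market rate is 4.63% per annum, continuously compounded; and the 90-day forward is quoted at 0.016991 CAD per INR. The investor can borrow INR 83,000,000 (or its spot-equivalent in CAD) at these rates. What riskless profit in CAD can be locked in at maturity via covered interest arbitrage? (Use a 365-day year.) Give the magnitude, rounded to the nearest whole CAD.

CAD 17,328

T = 90/365 years.
Route A — deposit INR, sell forward: 83,000,000 × 1.011481855 × 0.016991 = CAD 1,426,445.32.
Route B — convert at spot, deposit CAD: 83,000,000 × 0.016967 × 1.025216807 = CAD 1,443,772.85.
The quoted forward undervalues INR, so borrow INR, convert to CAD at spot, deposit the CAD at 10.10%, and buy INR forward at 0.016991 to cover the loan.
Profit = 1,443,772.85 − 1,426,445.32 = CAD 17,328.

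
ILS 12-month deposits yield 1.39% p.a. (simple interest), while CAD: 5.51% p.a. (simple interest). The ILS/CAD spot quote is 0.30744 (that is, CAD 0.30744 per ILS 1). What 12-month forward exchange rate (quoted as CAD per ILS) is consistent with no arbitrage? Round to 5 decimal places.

T = 1 year.
Growth of 1 CAD over T: 1 + 0.0551×1 = 1.055100.
Growth of 1 ILS over T: 1 + 0.0139×1 = 1.013900.
Forward (CAD per ILS) = 0.30744 × 1.055100 / 1.013900 = 0.3199329.

0.31993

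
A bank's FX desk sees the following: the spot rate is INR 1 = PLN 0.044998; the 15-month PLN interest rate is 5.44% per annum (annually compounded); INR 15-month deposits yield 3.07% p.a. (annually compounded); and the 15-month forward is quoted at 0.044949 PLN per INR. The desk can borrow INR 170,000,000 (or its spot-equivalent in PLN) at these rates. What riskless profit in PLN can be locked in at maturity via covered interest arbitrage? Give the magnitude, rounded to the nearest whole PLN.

T = 15/12 years.
Keep in INR, deliver into the forward: 170,000,000·1.038521149·0.044949 = PLN 7,935,682.81.
Swap to PLN now, deposit: 170,000,000·0.044998·1.068456257 = PLN 8,173,327.09.
The quoted forward undervalues INR, so borrow INR, convert to PLN at spot, deposit the PLN at 5.44%, and buy INR forward at 0.044949 to cover the loan.
Profit = 8,173,327.09 − 7,935,682.81 = PLN 237,644.

PLN 237,644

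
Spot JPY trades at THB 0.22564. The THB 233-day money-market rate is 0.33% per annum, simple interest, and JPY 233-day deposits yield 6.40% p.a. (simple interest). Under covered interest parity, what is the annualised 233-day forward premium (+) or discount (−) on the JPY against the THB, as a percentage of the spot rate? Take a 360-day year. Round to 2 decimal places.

-5.83%

T = 233/360 years.
No-arbitrage forward: 0.22564 × 1.0021358 / 1.0414222 = 0.21712800 THB/JPY.
Annualised premium = (F − S)/S × (1/T) = (0.21712800 − 0.22564)/0.22564 ÷ (233/360) = -5.83%.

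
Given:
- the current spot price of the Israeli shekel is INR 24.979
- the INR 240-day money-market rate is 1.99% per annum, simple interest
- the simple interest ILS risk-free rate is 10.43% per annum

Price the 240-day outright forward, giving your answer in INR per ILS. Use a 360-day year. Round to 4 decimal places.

23.6649

T = 240/360 years.
INR growth factor: 1 + 0.0199×240/360 = 1.01326667.
ILS accumulates by 1 + 0.1043×240/360 = 1.06953333.
So F = 24.979 × 1.01326667 / 1.06953333 = 23.664890 (INR/ILS).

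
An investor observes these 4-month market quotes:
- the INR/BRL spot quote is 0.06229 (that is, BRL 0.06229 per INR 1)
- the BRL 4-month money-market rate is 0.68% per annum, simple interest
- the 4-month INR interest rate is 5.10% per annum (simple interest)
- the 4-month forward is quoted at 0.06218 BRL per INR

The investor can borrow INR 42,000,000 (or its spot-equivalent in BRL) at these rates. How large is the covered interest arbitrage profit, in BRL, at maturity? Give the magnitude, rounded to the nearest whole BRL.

BRL 33,847

T = 4/12 years.
Keep in INR, deliver into the forward: 42,000,000·1.017000·0.06218 = BRL 2,655,956.52.
Swap to BRL now, deposit: 42,000,000·0.06229·1.002266667 = BRL 2,622,110.01.
The quoted forward overvalues INR, so borrow BRL, buy INR at spot, deposit the INR at 5.10%, and sell the proceeds forward at 0.06218.
Arbitrage profit = |2,655,956.52 − 2,622,110.01| = BRL 33,847.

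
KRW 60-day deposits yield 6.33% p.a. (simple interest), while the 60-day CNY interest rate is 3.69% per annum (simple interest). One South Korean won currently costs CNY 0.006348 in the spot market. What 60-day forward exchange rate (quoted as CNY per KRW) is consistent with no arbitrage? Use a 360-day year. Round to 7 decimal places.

0.0063204

T = 60/360 years.
CNY growth factor: 1 + 0.0369×60/360 = 1.006150.
KRW growth factor: 1 + 0.0633×60/360 = 1.010550.
So F = 0.006348 × 1.006150 / 1.010550 = 0.006320360 (CNY/KRW).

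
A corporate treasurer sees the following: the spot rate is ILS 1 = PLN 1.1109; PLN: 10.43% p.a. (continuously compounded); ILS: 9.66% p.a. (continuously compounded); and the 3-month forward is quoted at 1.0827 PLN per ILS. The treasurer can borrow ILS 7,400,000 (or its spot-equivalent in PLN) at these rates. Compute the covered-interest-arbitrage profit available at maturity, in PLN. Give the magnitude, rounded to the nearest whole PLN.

T = 3/12 years.
Keep in ILS, deliver into the forward: 7,400,000·1.024443973·1.0827 = PLN 8,207,824.62.
Swap to PLN now, deposit: 7,400,000·1.1109·1.026417927 = PLN 8,437,832.80.
The quoted forward undervalues ILS, so borrow ILS, convert to PLN at spot, deposit the PLN at 10.43%, and buy ILS forward at 1.0827 to cover the loan.
The gap between the two covered legs is PLN 230,008.

PLN 230,008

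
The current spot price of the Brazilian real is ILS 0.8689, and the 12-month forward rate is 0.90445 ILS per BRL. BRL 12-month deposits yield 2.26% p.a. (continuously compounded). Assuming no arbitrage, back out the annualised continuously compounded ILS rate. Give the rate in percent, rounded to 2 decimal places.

T = 1 year.
CIP gives F = S · g_ILS/g_BRL, so g_ILS/g_BRL = 0.90445/0.8689 = 1.0409138.
BRL growth factor: e^(0.0226×1) = 1.0228573.
So the ILS growth factor = 1.0647063.
Take logs: ln 1.0647063 / 1 = 0.062699, so 6.27%.

6.27%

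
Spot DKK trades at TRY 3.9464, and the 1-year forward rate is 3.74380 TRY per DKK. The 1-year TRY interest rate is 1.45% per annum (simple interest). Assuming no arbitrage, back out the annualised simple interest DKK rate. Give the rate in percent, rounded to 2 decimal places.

T = 1 year.
CIP gives F = S · g_TRY/g_DKK, so g_TRY/g_DKK = 3.7438/3.9464 = 0.9486621.
TRY growth factor: 1 + 0.0145×1 = 1.014500.
Hence g_DKK = 1.0694008.
(1.0694008 − 1)/T = 0.069401, i.e. 6.94%.

6.94%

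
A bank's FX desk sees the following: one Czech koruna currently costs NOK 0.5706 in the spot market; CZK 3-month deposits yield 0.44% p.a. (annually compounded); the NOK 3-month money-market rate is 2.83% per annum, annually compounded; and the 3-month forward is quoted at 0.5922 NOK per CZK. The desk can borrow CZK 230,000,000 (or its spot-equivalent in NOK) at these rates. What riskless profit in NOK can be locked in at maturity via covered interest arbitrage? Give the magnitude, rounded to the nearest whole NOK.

T = 3/12 years.
Route A — deposit CZK, sell forward: 230,000,000 × 1.00109818964 × 0.5922 = NOK 136,355,580.02.
Route B — convert at spot, deposit NOK: 230,000,000 × 0.5706 × 1.00700113245 = NOK 132,156,814.62.
The quoted forward overvalues CZK, so borrow NOK, buy CZK at spot, deposit the CZK at 0.44%, and sell the proceeds forward at 0.5922.
The gap between the two covered legs is NOK 4,198,765.

NOK 4,198,765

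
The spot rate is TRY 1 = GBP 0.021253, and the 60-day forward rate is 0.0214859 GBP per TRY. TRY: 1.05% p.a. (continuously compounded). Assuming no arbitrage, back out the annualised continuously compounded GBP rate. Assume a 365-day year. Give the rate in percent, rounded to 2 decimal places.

7.68%

T = 60/365 years.
CIP gives F = S · g_GBP/g_TRY, so g_GBP/g_TRY = 0.0214859/0.021253 = 1.0109585.
TRY growth factor: e^(0.0105×60/365) = 1.0017275.
So the GBP growth factor = 1.0127049.
r = ln(1.0127049)/(60/365) = 0.076801 → 7.68%.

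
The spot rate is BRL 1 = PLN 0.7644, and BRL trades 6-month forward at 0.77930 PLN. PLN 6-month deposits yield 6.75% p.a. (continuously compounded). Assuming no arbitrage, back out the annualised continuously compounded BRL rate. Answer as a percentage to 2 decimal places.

T = 6/12 years.
F/S = 0.7793/0.7644 = 1.0194924 = (growth of PLN) / (growth of BRL).
PLN growth factor: e^(0.0675×6/12) = 1.034326.
Hence g_BRL = 1.014550.
r = ln(1.014550)/(6/12) = 0.028890 → 2.89%.

2.89%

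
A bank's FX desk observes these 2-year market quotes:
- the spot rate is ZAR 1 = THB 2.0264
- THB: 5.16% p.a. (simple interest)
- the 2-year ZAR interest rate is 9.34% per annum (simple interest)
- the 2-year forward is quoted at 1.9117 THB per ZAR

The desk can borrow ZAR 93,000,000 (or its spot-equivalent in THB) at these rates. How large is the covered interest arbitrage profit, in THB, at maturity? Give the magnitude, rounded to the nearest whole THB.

THB 3,095,140

T = 2 years.
Keep in ZAR, deliver into the forward: 93,000,000·1.186800·1.9117 = THB 210,998,917.08.
Swap to THB now, deposit: 93,000,000·2.0264·1.103200 = THB 207,903,776.64.
The quoted forward overvalues ZAR, so borrow THB, buy ZAR at spot, deposit the ZAR at 9.34%, and sell the proceeds forward at 1.9117.
Profit = 210,998,917.08 − 207,903,776.64 = THB 3,095,140.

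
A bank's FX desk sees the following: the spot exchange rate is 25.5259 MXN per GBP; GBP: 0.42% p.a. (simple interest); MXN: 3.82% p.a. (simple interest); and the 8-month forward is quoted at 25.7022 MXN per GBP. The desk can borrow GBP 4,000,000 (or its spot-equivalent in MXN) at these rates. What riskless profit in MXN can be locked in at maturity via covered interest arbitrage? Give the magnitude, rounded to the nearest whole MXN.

T = 8/12 years.
Invest the GBP and cover forward: 4,000,000 × 1.002800 × 25.7022 = MXN 103,096,664.64.
Convert at spot and invest in MXN: 4,000,000 × 25.5259 × 1.02546666667 = MXN 104,703,838.35.
The quoted forward undervalues GBP, so borrow GBP, convert to MXN at spot, deposit the MXN at 3.82%, and buy GBP forward at 25.7022 to cover the loan.
The gap between the two covered legs is MXN 1,607,174.

MXN 1,607,174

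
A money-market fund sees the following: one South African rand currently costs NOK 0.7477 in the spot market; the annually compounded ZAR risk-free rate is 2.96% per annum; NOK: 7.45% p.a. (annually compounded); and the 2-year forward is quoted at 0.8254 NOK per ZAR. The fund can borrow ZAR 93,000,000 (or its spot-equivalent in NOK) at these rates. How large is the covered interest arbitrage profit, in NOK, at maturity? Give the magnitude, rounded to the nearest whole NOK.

T = 2 years.
Invest the ZAR and cover forward: 93,000,000 × 1.06007616 × 0.8254 = NOK 81,373,778.21.
Convert at spot and invest in NOK: 93,000,000 × 0.7477 × 1.15455025 = NOK 80,282,921.64.
The quoted forward overvalues ZAR, so borrow NOK, buy ZAR at spot, deposit the ZAR at 2.96%, and sell the proceeds forward at 0.8254.
Arbitrage profit = |81,373,778.21 − 80,282,921.64| = NOK 1,090,857.

NOK 1,090,857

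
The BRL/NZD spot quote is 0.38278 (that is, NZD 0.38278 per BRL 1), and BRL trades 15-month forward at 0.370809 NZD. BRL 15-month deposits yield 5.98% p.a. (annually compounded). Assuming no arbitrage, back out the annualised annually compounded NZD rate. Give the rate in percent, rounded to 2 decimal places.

3.32%

T = 15/12 years.
By CIP, F/S equals the NZD-to-BRL growth ratio: 0.370809/0.38278 = 0.9687262.
BRL growth factor: (1 + 0.0598)^(15/12) = 1.0753006.
Hence g_NZD = 1.0416719.
r = 1.0416719^(12/15) − 1 = 0.033201 → 3.32%.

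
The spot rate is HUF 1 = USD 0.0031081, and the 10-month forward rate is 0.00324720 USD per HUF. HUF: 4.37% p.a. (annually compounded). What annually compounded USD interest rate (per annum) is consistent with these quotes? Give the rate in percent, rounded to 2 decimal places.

T = 10/12 years.
CIP gives F = S · g_USD/g_HUF, so g_USD/g_HUF = 0.0032472/0.0031081 = 1.0447540.
HUF growth factor: (1 + 0.0437)^(10/12) = 1.0362863.
That pins the USD growth at 1.0826643.
Annualise: 1.0826643^(12/10) − 1 = 0.100000 = 10.00%.

10.00%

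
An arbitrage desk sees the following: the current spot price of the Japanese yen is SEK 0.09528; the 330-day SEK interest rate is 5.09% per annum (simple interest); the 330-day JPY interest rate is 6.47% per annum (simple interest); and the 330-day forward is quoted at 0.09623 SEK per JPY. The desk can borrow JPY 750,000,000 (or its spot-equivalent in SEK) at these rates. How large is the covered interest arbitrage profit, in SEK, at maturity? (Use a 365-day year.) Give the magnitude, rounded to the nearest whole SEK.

T = 330/365 years.
Keep in JPY, deliver into the forward: 750,000,000·1.0584958904·0.09623 = SEK 76,394,294.65.
Swap to SEK now, deposit: 750,000,000·0.09528·1.0460191781 = SEK 74,748,530.47.
The quoted forward overvalues JPY, so borrow SEK, buy JPY at spot, deposit the JPY at 6.47%, and sell the proceeds forward at 0.09623.
Arbitrage profit = |76,394,294.65 − 74,748,530.47| = SEK 1,645,764.

SEK 1,645,764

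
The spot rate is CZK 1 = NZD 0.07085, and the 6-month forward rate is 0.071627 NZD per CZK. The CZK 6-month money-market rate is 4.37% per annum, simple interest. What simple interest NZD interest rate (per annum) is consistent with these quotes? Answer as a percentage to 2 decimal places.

6.61%

T = 6/12 years.
By CIP, F/S equals the NZD-to-CZK growth ratio: 0.071627/0.07085 = 1.0109668.
The CZK side grows by 1 + 0.0437×6/12 = 1.021850.
That pins the NZD growth at 1.0330564.
(1.0330564 − 1)/T = 0.066113, i.e. 6.61%.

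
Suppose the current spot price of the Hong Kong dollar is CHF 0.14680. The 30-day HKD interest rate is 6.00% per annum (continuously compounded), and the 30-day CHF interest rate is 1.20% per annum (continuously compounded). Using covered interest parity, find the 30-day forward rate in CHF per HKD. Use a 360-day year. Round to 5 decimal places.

0.14621

T = 30/360 years.
CHF accumulates by e^(0.0120×30/360) = 1.0010005.
HKD growth factor: e^(0.0600×30/360) = 1.0050125.
Forward (CHF per HKD) = 0.1468 × 1.0010005 / 1.0050125 = 0.1462140.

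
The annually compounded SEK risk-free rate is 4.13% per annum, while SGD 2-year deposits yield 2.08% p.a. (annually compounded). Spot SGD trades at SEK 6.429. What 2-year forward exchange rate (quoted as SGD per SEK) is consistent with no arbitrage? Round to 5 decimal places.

T = 2 years.
SEK growth factor: (1 + 0.0413)^2 = 1.0843057.
Growth of 1 SGD over T: (1 + 0.0208)^2 = 1.0420326.
CIP: F = S · (grow SEK)/(grow SGD) = 6.429 × 1.0843057/1.0420326 = 6.689811 SEK per SGD.
Invert for SGD per SEK: 1 / 6.689811 = 0.14948.

0.14948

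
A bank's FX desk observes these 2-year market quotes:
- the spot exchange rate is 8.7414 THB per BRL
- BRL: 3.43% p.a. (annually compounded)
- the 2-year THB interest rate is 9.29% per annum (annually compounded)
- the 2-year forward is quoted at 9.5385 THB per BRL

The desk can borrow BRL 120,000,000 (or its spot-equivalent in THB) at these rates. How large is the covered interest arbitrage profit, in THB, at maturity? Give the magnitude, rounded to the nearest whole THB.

T = 2 years.
Invest the BRL and cover forward: 120,000,000 × 1.06977649 × 9.5385 = THB 1,224,487,565.98.
Convert at spot and invest in THB: 120,000,000 × 8.7414 × 1.19443041 = THB 1,252,919,278.32.
The quoted forward undervalues BRL, so borrow BRL, convert to THB at spot, deposit the THB at 9.29%, and buy BRL forward at 9.5385 to cover the loan.
Profit = 1,252,919,278.32 − 1,224,487,565.98 = THB 28,431,712.

THB 28,431,712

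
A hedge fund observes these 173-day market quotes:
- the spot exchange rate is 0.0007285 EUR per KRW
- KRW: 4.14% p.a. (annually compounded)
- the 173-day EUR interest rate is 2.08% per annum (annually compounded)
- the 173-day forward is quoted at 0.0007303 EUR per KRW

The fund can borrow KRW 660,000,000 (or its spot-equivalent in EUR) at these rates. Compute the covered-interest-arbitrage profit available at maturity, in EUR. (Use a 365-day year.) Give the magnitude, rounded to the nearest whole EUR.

EUR 5,831

T = 173/365 years.
Route A — deposit KRW, sell forward: 660,000,000 × 1.01941319 × 0.0007303 = EUR 491,355.12.
Route B — convert at spot, deposit EUR: 660,000,000 × 0.0007285 × 1.00980526 = EUR 485,524.47.
The quoted forward overvalues KRW, so borrow EUR, buy KRW at spot, deposit the KRW at 4.14%, and sell the proceeds forward at 0.0007303.
Profit = 491,355.12 − 485,524.47 = EUR 5,831.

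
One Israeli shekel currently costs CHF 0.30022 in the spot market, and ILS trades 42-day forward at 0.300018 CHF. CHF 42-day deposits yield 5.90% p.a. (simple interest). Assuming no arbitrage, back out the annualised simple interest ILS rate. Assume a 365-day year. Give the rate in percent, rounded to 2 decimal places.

T = 42/365 years.
CIP gives F = S · g_CHF/g_ILS, so g_CHF/g_ILS = 0.300018/0.30022 = 0.9993272.
CHF growth factor: 1 + 0.0590×42/365 = 1.006789.
So the ILS growth factor = 1.0074668.
r = (1.0074668 − 1)/(42/365) = 0.064890 → 6.49%.

6.49%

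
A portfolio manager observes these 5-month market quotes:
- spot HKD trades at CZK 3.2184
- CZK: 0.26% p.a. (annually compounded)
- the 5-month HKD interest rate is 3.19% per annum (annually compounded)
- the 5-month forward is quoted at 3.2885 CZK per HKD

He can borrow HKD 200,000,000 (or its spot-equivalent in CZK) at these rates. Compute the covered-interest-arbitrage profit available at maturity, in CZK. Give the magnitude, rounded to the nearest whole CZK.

T = 5/12 years.
Route A — deposit HKD, sell forward: 200,000,000 × 1.01317003893 × 3.2885 = CZK 666,361,934.60.
Route B — convert at spot, deposit CZK: 200,000,000 × 3.2184 × 1.00108251293 = CZK 644,376,791.92.
The quoted forward overvalues HKD, so borrow CZK, buy HKD at spot, deposit the HKD at 3.19%, and sell the proceeds forward at 3.2885.
Arbitrage profit = |666,361,934.60 − 644,376,791.92| = CZK 21,985,143.

CZK 21,985,143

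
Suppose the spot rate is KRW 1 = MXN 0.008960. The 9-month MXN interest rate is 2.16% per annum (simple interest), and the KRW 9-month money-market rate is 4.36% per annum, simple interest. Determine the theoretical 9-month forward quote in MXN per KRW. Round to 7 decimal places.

T = 9/12 years.
MXN accumulates by 1 + 0.0216×9/12 = 1.016200.
Growth of 1 KRW over T: 1 + 0.0436×9/12 = 1.032700.
So F = 0.00896 × 1.016200 / 1.032700 = 0.008816841 (MXN/KRW).

0.0088168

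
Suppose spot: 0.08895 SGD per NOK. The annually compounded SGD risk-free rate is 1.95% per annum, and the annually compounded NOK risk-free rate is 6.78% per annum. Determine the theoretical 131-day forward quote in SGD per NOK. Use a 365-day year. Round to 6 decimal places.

0.087484

T = 131/365 years.
SGD accumulates by (1 + 0.0195)^(131/365) = 1.0069553.
NOK growth factor: (1 + 0.0678)^(131/365) = 1.0238236.
So F = 0.08895 × 1.0069553 / 1.0238236 = 0.08748448 (SGD/NOK).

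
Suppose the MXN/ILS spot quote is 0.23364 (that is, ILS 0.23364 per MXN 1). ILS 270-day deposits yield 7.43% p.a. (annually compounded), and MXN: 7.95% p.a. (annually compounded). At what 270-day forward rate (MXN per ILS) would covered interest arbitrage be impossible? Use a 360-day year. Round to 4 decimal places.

T = 270/360 years.
ILS accumulates by (1 + 0.0743)^(270/360) = 1.0552228.
MXN growth factor: (1 + 0.0795)^(270/360) = 1.0590513.
So F = 0.23364 × 1.0552228 / 1.0590513 = 0.2327954 (ILS/MXN).
Invert for MXN per ILS: 1 / 0.2327954 = 4.2956.

4.2956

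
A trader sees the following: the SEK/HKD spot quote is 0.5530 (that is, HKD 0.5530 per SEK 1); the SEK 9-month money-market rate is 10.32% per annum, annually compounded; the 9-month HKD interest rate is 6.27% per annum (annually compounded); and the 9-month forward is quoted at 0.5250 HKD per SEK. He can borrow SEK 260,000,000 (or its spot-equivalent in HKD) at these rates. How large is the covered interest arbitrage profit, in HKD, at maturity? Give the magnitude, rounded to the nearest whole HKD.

HKD 3,555,249

T = 9/12 years.
Route A — deposit SEK, sell forward: 260,000,000 × 1.07644213731 × 0.5250 = HKD 146,934,351.74.
Route B — convert at spot, deposit HKD: 260,000,000 × 0.5530 × 1.04666574382 = HKD 150,489,600.65.
The quoted forward undervalues SEK, so borrow SEK, convert to HKD at spot, deposit the HKD at 6.27%, and buy SEK forward at 0.5250 to cover the loan.
Arbitrage profit = |146,934,351.74 − 150,489,600.65| = HKD 3,555,249.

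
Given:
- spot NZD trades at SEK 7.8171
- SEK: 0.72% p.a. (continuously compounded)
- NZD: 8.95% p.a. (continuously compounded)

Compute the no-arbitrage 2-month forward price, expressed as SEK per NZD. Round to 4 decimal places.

T = 2/12 years.
Growth of 1 SEK over T: e^(0.0072×2/12) = 1.0012007.
NZD growth factor: e^(0.0895×2/12) = 1.0150285.
CIP: F = S · (grow SEK)/(grow NZD) = 7.8171 × 1.0012007/1.0150285 = 7.710607 SEK per NZD.

7.7106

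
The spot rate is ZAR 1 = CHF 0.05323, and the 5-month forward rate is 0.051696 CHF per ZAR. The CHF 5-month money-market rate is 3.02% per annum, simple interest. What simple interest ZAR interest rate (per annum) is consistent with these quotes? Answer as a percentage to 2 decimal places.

10.23%

T = 5/12 years.
By CIP, F/S equals the CHF-to-ZAR growth ratio: 0.051696/0.05323 = 0.9711817.
The CHF side grows by 1 + 0.0302×5/12 = 1.0125833.
Hence g_ZAR = 1.0426301.
(1.0426301 − 1)/T = 0.102312, i.e. 10.23%.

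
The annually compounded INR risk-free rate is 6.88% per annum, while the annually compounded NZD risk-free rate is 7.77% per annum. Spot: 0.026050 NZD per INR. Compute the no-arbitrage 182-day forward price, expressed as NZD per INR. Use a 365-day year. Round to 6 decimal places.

T = 182/365 years.
NZD growth factor: (1 + 0.0777)^(182/365) = 1.0380169.
INR growth factor: (1 + 0.0688)^(182/365) = 1.0337336.
CIP: F = S · (grow NZD)/(grow INR) = 0.02605 × 1.0380169/1.0337336 = 0.02615794 NZD per INR.

0.026158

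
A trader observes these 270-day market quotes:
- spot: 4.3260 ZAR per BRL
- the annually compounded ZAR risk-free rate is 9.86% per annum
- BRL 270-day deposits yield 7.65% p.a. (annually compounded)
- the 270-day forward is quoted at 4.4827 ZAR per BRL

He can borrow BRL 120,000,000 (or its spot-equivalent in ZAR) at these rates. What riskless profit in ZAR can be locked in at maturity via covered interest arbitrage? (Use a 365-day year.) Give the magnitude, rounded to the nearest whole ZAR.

T = 270/365 years.
Invest the BRL and cover forward: 120,000,000 × 1.0560430295 × 4.4827 = ZAR 568,070,890.60.
Convert at spot and invest in ZAR: 120,000,000 × 4.3260 × 1.07203783038 = ZAR 556,516,278.51.
The quoted forward overvalues BRL, so borrow ZAR, buy BRL at spot, deposit the BRL at 7.65%, and sell the proceeds forward at 4.4827.
Arbitrage profit = |568,070,890.60 − 556,516,278.51| = ZAR 11,554,612.

ZAR 11,554,612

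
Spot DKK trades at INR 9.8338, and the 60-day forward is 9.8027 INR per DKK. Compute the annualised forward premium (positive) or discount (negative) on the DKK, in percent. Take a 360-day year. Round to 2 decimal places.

T = 60/360 years.
DKK trades forward at -0.31626% vs spot over the period.
Per annum: -0.0031626 / (60/360) = -0.018976 = -1.90%.

-1.90%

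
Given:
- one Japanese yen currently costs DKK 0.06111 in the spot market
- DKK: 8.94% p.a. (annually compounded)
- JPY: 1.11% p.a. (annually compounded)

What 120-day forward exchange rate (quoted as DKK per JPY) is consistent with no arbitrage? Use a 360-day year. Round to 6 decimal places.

T = 120/360 years.
Growth of 1 DKK over T: (1 + 0.0894)^(120/360) = 1.0289536.
JPY growth factor: (1 + 0.0111)^(120/360) = 1.0036864.
So F = 0.06111 × 1.0289536 / 1.0036864 = 0.06264841 (DKK/JPY).

0.062648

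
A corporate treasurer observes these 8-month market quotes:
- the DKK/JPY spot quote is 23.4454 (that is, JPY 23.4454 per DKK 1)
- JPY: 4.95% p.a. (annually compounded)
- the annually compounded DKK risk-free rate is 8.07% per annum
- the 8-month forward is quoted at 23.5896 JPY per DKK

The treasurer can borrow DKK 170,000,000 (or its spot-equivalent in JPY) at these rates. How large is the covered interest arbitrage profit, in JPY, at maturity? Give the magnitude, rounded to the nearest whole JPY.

T = 8/12 years.
Keep in DKK, deliver into the forward: 170,000,000·1.05310118384·23.5896 = JPY 4,223,180,066.67.
Swap to JPY now, deposit: 170,000,000·23.4454·1.032733572064 = JPY 4,116,184,787.38.
The quoted forward overvalues DKK, so borrow JPY, buy DKK at spot, deposit the DKK at 8.07%, and sell the proceeds forward at 23.5896.
The gap between the two covered legs is JPY 106,995,279.

JPY 106,995,279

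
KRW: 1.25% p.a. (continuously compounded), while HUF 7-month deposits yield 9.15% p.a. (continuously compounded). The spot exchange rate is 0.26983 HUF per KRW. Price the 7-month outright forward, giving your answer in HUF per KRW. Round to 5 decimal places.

0.28256

T = 7/12 years.
HUF accumulates by e^(0.0915×7/12) = 1.0548251.
KRW accumulates by e^(0.0125×7/12) = 1.0073183.
CIP: F = S · (grow HUF)/(grow KRW) = 0.26983 × 1.0548251/1.0073183 = 0.2825556 HUF per KRW.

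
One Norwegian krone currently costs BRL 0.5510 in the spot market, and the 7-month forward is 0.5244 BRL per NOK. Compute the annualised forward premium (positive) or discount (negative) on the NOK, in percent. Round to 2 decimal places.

-8.28%

T = 7/12 years.
NOK trades forward at -4.82759% vs spot over the period.
×(1/T) gives -8.28% p.a.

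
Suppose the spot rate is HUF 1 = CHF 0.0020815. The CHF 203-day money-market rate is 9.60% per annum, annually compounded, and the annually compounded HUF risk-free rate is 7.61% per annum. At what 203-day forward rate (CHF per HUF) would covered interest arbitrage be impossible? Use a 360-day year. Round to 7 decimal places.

T = 203/360 years.
CHF accumulates by (1 + 0.0960)^(203/360) = 1.0530494.
HUF accumulates by (1 + 0.0761)^(203/360) = 1.0422247.
CIP: F = S · (grow CHF)/(grow HUF) = 0.0020815 × 1.0530494/1.0422247 = 0.002103119 CHF per HUF.

0.0021031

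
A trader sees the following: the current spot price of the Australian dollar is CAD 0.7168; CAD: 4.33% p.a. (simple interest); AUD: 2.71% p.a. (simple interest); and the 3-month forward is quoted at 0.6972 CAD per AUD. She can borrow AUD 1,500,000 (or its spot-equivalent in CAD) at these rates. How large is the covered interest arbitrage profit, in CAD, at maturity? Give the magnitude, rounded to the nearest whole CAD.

T = 3/12 years.
Route A — deposit AUD, sell forward: 1,500,000 × 1.006775 × 0.6972 = CAD 1,052,885.30.
Route B — convert at spot, deposit CAD: 1,500,000 × 0.7168 × 1.010825 = CAD 1,086,839.04.
The quoted forward undervalues AUD, so borrow AUD, convert to CAD at spot, deposit the CAD at 4.33%, and buy AUD forward at 0.6972 to cover the loan.
Arbitrage profit = |1,052,885.30 − 1,086,839.04| = CAD 33,954.

CAD 33,954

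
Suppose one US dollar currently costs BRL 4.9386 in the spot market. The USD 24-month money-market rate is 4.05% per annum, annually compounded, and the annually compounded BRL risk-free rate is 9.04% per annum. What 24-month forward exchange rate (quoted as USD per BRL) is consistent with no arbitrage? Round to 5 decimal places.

0.18438

T = 2 years.
BRL growth factor: (1 + 0.0904)^2 = 1.1889722.
Growth of 1 USD over T: (1 + 0.0405)^2 = 1.0826402.
Forward (BRL per USD) = 4.9386 × 1.1889722 / 1.0826402 = 5.423647.
Quoted the other way: 1/5.423647 = 0.18438 USD per BRL.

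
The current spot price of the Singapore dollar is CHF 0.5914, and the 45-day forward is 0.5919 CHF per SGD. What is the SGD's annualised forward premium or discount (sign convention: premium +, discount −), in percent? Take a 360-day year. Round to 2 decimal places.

T = 45/360 years.
(F − S)/S = (0.5919 − 0.5914)/0.5914 = 0.0008455.
Annualise by dividing by T: 0.0008455 / (45/360) = 0.006764 → 0.68%.

+0.68%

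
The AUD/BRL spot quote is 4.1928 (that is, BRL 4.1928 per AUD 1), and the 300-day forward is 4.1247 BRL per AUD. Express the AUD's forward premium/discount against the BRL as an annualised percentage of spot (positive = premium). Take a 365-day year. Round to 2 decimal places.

T = 300/365 years.
AUD trades forward at -1.62421% vs spot over the period.
Annualise by dividing by T: -0.0162421 / (300/365) = -0.019761 → -1.98%.

-1.98%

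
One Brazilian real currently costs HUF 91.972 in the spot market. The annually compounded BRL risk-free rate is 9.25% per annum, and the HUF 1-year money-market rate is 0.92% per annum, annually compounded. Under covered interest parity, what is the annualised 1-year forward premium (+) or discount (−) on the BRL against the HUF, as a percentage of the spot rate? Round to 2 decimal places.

T = 1 year.
No-arbitrage forward: 91.972 × 1.009200 / 1.092500 = 84.959398 HUF/BRL.
Annualised premium = (F − S)/S × (1/T) = (84.959398 − 91.972)/91.972 ÷ 1 = -7.62%.

-7.62%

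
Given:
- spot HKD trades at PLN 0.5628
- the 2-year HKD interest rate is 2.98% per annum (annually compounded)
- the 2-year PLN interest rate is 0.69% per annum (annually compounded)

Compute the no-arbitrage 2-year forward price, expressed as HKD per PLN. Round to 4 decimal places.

T = 2 years.
PLN growth factor: (1 + 0.0069)^2 = 1.0138476.
HKD growth factor: (1 + 0.0298)^2 = 1.060488.
CIP: F = S · (grow PLN)/(grow HKD) = 0.5628 × 1.0138476/1.060488 = 0.5380480 PLN per HKD.
Invert for HKD per PLN: 1 / 0.5380480 = 1.8586.

1.8586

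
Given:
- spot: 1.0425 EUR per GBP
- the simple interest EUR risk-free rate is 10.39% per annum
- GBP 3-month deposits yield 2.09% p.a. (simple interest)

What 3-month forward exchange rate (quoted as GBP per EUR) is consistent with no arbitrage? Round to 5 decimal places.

T = 3/12 years.
Growth of 1 EUR over T: 1 + 0.1039×3/12 = 1.025975.
Growth of 1 GBP over T: 1 + 0.0209×3/12 = 1.005225.
So F = 1.0425 × 1.025975 / 1.005225 = 1.064019 (EUR/GBP).
Invert for GBP per EUR: 1 / 1.064019 = 0.93983.

0.93983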